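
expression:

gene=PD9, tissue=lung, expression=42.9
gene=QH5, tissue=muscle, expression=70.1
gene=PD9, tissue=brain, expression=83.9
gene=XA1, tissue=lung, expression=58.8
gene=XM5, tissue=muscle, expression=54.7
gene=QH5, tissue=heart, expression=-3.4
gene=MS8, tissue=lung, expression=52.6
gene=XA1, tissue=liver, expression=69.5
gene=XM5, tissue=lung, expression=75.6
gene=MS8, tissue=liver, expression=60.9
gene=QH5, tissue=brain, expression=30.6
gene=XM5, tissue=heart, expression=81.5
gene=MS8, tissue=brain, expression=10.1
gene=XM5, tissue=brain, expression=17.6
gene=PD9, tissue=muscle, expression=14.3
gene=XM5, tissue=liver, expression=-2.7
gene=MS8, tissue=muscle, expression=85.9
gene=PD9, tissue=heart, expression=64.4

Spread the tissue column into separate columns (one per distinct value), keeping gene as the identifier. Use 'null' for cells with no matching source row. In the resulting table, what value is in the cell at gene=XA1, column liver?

The long row with gene=XA1, tissue=liver has expression=69.5.

69.5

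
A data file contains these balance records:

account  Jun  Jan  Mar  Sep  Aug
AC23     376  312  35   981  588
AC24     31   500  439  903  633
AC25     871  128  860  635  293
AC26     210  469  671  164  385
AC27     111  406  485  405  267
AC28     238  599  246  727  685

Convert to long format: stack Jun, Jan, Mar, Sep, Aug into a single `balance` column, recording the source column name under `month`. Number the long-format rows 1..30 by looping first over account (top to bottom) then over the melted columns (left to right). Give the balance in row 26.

238

30 rows total (6 × 5). Row 26: index ⌊(26-1)/5⌋ = 5 into account → AC28; (26-1) mod 5 = 0 into the melted columns → Jun.
So row 26 is (AC28, Jun, 238); balance = 238.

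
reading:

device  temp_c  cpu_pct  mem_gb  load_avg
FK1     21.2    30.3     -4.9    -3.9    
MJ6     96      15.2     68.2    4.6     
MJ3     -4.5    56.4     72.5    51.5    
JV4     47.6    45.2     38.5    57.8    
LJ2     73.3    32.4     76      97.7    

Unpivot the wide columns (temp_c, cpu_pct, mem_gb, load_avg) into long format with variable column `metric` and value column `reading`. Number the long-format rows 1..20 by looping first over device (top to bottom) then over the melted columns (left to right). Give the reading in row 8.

20 rows total (5 × 4). Row 8: index ⌊(8-1)/4⌋ = 1 into device → MJ6; (8-1) mod 4 = 3 into the melted columns → load_avg.
So row 8 is (MJ6, load_avg, 4.6); reading = 4.6.

4.6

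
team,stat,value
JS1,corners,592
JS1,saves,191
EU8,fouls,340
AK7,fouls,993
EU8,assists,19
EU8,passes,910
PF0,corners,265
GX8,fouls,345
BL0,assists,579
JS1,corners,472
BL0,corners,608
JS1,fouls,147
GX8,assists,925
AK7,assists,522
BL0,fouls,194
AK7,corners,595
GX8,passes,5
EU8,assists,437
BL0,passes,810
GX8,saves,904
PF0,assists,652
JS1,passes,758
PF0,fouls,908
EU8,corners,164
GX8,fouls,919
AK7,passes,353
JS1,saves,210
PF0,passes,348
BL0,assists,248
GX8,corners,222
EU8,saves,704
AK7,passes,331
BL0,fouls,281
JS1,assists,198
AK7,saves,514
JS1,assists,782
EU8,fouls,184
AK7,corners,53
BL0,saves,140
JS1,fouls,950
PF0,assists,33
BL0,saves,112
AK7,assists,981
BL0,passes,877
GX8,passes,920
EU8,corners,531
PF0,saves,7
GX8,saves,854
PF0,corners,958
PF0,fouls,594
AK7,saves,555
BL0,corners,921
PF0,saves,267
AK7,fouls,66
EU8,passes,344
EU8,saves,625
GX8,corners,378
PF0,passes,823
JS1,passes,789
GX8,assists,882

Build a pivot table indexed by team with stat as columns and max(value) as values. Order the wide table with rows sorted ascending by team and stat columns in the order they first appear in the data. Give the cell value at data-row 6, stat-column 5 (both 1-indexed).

823

With rows sorted ascending by team, row 6 is team=PF0. stat columns in first-appearance order: corners, saves, fouls, assists, passes; column 5 is passes.
Long rows with team=PF0, stat=passes: max(348, 823) = 823.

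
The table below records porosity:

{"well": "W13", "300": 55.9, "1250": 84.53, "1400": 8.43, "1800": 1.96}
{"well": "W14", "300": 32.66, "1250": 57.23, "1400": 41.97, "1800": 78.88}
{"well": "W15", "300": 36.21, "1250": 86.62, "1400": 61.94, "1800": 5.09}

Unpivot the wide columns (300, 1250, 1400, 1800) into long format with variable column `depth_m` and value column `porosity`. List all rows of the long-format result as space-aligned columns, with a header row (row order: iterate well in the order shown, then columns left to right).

well  depth_m  porosity
W13   300      55.9    
W13   1250     84.53   
W13   1400     8.43    
W13   1800     1.96    
W14   300      32.66   
W14   1250     57.23   
W14   1400     41.97   
W14   1800     78.88   
W15   300      36.21   
W15   1250     86.62   
W15   1400     61.94   
W15   1800     5.09    

Each (well, column) pair becomes one row: 3 × 4 = 12 rows.
For example, (W13, 300) → porosity=55.9.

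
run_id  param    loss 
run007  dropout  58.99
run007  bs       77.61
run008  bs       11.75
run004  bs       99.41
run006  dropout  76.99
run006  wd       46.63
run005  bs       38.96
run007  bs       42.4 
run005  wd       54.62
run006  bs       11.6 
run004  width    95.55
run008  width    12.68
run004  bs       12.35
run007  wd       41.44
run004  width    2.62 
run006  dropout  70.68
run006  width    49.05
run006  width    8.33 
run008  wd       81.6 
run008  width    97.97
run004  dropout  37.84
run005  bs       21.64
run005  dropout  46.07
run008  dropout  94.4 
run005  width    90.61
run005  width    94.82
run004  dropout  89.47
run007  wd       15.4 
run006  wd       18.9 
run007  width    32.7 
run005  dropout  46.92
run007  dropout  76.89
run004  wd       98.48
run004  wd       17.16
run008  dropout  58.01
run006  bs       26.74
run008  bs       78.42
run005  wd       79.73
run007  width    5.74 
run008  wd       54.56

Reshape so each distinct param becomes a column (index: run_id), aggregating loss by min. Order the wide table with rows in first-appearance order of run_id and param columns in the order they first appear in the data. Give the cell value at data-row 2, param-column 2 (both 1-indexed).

11.75

With rows in first-appearance order of run_id, row 2 is run_id=run008. param columns in first-appearance order: dropout, bs, wd, width; column 2 is bs.
Long rows with run_id=run008, param=bs: min(11.75, 78.42) = 11.75.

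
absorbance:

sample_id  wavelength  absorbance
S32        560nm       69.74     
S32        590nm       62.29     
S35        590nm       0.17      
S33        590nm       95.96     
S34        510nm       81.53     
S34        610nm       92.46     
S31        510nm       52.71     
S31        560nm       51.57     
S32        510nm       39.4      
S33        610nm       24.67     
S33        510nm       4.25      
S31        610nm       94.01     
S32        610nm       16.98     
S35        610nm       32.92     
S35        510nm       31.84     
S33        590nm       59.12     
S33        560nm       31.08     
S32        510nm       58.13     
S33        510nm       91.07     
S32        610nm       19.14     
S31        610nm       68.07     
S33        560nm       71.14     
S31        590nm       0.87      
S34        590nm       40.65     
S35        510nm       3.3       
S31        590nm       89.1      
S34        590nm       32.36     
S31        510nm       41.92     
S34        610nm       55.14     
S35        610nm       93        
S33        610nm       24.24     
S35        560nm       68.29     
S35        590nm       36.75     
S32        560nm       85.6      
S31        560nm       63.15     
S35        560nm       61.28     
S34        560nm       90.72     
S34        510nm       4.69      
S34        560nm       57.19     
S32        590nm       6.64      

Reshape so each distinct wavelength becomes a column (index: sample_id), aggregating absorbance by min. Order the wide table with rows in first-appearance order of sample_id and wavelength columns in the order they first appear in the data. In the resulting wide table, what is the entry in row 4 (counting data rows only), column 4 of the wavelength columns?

55.14

With rows in first-appearance order of sample_id, row 4 is sample_id=S34. wavelength columns in first-appearance order: 560nm, 590nm, 510nm, 610nm; column 4 is 610nm.
Long rows with sample_id=S34, wavelength=610nm: min(92.46, 55.14) = 55.14.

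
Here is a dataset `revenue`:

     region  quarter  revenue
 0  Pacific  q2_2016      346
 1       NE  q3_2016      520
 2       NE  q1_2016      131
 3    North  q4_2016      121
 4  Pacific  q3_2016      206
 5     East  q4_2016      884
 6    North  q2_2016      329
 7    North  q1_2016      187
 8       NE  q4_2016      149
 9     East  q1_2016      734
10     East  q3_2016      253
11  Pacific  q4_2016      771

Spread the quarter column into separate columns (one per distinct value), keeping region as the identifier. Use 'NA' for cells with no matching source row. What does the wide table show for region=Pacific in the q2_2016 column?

The long row with region=Pacific, quarter=q2_2016 has revenue=346.

346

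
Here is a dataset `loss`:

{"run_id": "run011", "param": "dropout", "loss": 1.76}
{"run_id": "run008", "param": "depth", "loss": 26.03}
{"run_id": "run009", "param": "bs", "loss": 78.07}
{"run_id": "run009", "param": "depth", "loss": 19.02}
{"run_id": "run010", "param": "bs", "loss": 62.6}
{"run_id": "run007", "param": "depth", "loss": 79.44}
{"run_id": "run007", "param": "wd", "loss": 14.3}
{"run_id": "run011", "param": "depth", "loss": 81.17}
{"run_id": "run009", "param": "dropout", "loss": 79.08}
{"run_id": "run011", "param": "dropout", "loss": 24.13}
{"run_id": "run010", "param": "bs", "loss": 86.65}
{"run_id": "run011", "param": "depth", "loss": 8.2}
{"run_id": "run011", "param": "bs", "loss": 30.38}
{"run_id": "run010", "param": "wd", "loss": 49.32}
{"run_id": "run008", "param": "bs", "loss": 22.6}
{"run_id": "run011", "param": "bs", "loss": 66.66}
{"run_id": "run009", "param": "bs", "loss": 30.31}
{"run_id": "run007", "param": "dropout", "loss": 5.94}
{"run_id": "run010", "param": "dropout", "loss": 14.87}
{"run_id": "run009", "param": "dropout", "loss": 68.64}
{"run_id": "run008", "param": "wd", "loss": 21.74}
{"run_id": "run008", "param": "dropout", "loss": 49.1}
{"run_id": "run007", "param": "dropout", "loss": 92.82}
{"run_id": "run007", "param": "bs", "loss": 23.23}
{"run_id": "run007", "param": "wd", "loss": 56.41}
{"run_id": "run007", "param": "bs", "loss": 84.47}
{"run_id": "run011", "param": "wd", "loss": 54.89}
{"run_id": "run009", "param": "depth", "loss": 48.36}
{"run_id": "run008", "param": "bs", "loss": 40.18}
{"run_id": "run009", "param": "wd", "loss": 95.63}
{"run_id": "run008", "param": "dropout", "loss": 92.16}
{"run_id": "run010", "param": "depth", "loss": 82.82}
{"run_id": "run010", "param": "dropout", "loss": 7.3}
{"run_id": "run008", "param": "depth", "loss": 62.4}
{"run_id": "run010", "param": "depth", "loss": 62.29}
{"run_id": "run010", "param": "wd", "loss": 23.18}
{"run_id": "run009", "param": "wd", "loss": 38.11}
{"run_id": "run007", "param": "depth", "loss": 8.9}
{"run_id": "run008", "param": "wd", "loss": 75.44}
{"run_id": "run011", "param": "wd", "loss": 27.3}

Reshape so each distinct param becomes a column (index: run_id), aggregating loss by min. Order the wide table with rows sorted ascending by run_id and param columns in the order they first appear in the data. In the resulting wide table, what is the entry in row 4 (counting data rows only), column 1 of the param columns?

7.3

With rows sorted ascending by run_id, row 4 is run_id=run010. param columns in first-appearance order: dropout, depth, bs, wd; column 1 is dropout.
Long rows with run_id=run010, param=dropout: min(14.87, 7.3) = 7.3.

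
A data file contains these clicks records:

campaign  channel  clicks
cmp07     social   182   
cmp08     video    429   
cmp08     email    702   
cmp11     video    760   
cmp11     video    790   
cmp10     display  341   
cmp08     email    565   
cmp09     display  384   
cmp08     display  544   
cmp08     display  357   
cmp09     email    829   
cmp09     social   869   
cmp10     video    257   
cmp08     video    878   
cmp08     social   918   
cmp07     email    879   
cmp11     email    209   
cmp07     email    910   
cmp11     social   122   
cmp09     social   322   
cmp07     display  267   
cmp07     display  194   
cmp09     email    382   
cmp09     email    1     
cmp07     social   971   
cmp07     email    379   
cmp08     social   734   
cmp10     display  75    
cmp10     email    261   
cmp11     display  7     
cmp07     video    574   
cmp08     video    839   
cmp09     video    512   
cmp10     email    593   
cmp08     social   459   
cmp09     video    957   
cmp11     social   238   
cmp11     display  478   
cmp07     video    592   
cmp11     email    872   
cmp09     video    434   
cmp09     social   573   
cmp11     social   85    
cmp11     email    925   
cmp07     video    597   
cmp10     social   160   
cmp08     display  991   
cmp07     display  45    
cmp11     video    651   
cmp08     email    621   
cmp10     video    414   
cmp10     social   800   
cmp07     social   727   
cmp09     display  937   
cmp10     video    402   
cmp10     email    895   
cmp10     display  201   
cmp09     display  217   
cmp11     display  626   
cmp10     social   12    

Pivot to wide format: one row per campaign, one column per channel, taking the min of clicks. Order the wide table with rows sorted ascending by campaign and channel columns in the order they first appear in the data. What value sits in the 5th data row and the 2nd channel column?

With rows sorted ascending by campaign, row 5 is campaign=cmp11. channel columns in first-appearance order: social, video, email, display; column 2 is video.
Long rows with campaign=cmp11, channel=video: min(760, 790, 651) = 651.

651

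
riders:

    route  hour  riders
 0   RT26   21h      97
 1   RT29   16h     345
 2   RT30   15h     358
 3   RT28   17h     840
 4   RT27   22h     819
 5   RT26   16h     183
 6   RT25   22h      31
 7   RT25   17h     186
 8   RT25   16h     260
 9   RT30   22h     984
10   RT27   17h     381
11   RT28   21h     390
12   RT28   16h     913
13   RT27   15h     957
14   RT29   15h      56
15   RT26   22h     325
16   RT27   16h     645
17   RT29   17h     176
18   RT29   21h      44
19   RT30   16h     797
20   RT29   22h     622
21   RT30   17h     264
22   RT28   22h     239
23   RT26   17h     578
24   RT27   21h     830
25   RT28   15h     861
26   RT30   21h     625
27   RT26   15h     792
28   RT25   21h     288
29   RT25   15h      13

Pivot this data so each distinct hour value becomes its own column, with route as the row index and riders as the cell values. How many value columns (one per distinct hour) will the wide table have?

5 distinct hour values: 15h, 16h, 17h, 21h, 22h.

5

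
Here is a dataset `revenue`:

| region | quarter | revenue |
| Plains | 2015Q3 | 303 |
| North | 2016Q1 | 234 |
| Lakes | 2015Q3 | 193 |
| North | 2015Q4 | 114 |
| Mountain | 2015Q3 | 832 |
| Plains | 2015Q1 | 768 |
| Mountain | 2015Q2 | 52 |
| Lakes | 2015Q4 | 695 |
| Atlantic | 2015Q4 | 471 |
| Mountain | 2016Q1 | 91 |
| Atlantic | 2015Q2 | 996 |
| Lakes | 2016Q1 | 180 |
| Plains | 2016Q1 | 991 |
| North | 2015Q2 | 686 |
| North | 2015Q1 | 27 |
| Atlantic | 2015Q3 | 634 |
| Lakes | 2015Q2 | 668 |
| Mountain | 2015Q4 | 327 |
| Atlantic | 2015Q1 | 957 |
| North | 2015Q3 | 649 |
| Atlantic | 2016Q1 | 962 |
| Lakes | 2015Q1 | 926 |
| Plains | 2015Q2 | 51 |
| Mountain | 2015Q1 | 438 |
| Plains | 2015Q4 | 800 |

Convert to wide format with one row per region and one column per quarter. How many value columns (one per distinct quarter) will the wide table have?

5 distinct quarter values: 2015Q1, 2015Q2, 2015Q3, 2015Q4, 2016Q1.

5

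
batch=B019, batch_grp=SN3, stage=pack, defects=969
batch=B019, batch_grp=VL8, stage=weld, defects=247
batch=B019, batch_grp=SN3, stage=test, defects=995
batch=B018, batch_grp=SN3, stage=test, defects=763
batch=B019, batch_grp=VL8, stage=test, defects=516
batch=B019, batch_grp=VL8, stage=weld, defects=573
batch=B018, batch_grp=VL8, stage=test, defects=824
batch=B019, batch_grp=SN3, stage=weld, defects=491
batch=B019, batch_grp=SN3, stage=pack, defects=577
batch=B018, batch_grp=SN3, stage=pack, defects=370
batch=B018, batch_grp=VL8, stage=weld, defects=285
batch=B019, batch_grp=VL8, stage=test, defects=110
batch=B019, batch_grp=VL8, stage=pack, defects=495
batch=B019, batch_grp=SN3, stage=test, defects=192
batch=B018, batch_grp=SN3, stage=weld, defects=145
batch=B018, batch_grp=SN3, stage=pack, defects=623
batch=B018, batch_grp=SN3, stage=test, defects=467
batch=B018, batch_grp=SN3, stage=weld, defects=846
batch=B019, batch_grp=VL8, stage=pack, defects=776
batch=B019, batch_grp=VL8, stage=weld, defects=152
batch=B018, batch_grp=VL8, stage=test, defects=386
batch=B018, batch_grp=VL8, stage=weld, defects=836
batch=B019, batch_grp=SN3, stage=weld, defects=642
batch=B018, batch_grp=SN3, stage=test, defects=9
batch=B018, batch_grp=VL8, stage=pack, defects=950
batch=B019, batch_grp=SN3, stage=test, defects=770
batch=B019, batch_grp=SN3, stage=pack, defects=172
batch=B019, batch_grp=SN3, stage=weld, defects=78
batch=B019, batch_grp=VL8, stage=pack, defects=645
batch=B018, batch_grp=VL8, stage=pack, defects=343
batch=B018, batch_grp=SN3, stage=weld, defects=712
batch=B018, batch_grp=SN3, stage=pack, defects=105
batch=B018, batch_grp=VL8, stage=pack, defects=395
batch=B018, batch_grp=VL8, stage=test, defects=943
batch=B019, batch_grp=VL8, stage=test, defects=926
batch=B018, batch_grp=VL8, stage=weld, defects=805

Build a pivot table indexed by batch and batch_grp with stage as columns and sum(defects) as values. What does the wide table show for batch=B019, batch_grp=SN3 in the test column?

1957

Rows with batch=B019, batch_grp=SN3 and stage=test: defects values are 995, 192, 770.
995 + 192 + 770 = 1957.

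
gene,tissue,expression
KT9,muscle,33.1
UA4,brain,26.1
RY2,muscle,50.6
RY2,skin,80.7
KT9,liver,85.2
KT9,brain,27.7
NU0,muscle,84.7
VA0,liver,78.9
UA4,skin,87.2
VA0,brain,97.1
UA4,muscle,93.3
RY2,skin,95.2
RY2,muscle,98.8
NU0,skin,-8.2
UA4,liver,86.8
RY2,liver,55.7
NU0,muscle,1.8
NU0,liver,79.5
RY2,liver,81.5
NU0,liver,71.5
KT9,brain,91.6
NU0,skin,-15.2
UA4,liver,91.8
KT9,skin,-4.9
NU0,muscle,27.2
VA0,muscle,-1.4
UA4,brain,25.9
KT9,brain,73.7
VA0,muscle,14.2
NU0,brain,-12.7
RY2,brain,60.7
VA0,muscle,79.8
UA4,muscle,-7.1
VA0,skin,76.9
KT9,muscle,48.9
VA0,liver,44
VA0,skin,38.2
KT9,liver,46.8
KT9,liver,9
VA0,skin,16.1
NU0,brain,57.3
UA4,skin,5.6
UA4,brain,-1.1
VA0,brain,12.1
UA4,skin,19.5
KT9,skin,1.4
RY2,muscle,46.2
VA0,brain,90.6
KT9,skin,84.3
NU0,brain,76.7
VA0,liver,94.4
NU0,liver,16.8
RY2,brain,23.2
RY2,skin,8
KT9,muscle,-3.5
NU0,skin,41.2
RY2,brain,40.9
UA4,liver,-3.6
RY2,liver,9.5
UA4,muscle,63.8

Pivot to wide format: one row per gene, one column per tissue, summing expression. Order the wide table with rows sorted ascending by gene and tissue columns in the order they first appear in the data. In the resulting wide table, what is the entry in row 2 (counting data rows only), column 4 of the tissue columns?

With rows sorted ascending by gene, row 2 is gene=NU0. tissue columns in first-appearance order: muscle, brain, skin, liver; column 4 is liver.
Long rows with gene=NU0, tissue=liver: 79.5 + 71.5 + 16.8 = 167.8.

167.8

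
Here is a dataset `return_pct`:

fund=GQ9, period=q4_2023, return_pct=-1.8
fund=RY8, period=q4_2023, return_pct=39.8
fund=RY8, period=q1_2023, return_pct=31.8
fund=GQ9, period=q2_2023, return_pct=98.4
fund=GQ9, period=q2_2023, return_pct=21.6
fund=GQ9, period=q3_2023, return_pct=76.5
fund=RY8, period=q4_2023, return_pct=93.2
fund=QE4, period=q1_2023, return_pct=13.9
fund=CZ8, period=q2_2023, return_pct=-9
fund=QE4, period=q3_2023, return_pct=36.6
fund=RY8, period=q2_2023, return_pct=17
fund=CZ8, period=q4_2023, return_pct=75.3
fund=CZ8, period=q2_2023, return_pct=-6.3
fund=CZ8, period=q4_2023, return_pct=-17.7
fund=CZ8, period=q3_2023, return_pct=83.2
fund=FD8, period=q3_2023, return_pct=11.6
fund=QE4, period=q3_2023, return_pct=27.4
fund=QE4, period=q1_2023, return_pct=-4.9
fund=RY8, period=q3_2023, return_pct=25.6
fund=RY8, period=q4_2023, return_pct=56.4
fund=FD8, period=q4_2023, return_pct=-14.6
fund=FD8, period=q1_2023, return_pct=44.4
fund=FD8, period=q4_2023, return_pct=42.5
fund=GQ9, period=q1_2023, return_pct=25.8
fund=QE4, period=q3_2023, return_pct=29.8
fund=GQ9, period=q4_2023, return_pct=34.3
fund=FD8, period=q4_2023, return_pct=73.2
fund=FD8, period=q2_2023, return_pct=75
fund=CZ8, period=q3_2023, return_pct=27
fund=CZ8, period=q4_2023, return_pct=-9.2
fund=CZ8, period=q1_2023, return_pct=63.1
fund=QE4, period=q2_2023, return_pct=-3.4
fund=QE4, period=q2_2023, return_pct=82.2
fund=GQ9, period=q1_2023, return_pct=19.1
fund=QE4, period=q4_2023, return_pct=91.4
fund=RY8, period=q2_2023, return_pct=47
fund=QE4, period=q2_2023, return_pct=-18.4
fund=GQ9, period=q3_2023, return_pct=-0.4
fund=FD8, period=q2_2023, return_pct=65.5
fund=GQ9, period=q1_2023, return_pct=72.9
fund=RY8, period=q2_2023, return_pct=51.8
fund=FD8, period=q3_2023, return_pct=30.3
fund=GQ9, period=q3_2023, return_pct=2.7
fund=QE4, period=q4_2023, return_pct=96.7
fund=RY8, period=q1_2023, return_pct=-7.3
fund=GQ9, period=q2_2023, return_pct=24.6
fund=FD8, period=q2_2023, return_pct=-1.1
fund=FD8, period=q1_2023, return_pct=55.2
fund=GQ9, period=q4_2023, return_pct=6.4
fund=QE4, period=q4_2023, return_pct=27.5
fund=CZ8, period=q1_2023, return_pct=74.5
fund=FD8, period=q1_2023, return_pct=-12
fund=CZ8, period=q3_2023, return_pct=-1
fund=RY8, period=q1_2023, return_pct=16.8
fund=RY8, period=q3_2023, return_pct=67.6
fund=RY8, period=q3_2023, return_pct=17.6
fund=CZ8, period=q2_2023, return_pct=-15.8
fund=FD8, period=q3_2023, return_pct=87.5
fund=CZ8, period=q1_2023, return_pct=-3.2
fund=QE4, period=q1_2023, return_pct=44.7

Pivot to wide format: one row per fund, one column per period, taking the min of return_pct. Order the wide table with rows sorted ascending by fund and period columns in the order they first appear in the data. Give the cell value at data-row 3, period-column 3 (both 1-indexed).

With rows sorted ascending by fund, row 3 is fund=GQ9. period columns in first-appearance order: q4_2023, q1_2023, q2_2023, q3_2023; column 3 is q2_2023.
Long rows with fund=GQ9, period=q2_2023: min(98.4, 21.6, 24.6) = 21.6.

21.6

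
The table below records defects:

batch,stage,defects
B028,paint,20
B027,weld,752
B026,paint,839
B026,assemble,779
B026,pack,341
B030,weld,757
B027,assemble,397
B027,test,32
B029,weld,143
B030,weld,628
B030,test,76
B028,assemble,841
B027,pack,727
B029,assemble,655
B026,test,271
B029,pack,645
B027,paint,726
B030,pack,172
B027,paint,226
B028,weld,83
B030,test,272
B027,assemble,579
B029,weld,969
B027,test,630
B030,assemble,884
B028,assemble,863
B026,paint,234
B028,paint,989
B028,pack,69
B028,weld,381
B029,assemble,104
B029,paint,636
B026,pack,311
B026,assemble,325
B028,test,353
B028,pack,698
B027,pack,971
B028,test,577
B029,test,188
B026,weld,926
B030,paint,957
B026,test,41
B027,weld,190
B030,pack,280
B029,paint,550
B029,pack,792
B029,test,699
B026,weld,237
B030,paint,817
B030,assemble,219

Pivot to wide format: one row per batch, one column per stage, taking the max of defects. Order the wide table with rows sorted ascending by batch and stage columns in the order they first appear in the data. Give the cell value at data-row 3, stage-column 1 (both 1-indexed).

989

With rows sorted ascending by batch, row 3 is batch=B028. stage columns in first-appearance order: paint, weld, assemble, pack, test; column 1 is paint.
Long rows with batch=B028, stage=paint: max(20, 989) = 989.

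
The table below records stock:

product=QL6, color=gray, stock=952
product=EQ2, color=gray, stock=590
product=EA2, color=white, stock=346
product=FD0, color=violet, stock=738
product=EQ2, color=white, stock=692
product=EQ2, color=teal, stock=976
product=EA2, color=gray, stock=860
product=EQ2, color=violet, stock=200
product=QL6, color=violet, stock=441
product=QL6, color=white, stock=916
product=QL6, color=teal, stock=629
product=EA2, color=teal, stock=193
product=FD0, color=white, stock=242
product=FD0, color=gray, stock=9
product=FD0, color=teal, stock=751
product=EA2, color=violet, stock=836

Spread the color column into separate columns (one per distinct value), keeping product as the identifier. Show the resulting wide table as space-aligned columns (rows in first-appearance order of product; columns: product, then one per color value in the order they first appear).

Columns: product plus the 4 distinct color values (gray, white, violet, teal).
For example, row QL6 column gray takes stock=952 from the long row (QL6, gray).

product  gray  white  violet  teal
QL6      952   916    441     629 
EQ2      590   692    200     976 
EA2      860   346    836     193 
FD0      9     242    738     751 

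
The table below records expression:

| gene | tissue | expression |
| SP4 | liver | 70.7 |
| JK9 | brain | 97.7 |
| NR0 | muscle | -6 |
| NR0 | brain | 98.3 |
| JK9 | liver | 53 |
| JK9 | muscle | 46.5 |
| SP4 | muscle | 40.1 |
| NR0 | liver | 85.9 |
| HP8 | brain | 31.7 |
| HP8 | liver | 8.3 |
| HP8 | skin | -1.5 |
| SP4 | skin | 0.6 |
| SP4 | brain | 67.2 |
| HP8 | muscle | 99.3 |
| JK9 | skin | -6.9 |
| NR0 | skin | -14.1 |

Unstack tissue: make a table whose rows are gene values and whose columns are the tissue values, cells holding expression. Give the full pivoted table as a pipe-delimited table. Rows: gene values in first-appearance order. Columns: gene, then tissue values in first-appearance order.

| gene | liver | brain | muscle | skin |
| SP4 | 70.7 | 67.2 | 40.1 | 0.6 |
| JK9 | 53 | 97.7 | 46.5 | -6.9 |
| NR0 | 85.9 | 98.3 | -6 | -14.1 |
| HP8 | 8.3 | 31.7 | 99.3 | -1.5 |

Columns: gene plus the 4 distinct tissue values (liver, brain, muscle, skin).
For example, row SP4 column liver takes expression=70.7 from the long row (SP4, liver).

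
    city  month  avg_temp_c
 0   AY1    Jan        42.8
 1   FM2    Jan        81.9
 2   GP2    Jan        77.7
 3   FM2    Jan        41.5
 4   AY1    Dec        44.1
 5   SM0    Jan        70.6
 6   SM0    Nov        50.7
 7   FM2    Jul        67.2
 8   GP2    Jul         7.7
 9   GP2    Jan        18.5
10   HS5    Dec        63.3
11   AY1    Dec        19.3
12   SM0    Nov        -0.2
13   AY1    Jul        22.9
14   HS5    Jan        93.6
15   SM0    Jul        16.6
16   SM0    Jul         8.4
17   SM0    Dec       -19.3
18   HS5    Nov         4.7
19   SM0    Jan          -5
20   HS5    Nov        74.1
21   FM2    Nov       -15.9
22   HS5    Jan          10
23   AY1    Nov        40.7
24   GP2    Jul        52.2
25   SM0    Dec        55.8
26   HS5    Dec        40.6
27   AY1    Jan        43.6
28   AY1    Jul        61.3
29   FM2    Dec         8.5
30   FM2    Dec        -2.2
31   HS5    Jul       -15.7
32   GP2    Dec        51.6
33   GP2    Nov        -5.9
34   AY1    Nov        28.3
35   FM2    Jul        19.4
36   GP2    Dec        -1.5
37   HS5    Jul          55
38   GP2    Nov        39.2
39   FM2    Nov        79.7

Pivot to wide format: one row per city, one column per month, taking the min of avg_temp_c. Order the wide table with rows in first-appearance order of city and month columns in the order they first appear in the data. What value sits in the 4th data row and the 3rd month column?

With rows in first-appearance order of city, row 4 is city=SM0. month columns in first-appearance order: Jan, Dec, Nov, Jul; column 3 is Nov.
Long rows with city=SM0, month=Nov: min(50.7, -0.2) = -0.2.

-0.2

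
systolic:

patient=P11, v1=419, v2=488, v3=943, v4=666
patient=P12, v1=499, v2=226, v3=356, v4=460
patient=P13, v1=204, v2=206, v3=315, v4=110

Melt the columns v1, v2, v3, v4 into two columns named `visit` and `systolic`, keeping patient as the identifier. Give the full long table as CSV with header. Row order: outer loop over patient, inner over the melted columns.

patient,visit,systolic
P11,v1,419
P11,v2,488
P11,v3,943
P11,v4,666
P12,v1,499
P12,v2,226
P12,v3,356
P12,v4,460
P13,v1,204
P13,v2,206
P13,v3,315
P13,v4,110

Each (patient, column) pair becomes one row: 3 × 4 = 12 rows.
For example, (P11, v1) → systolic=419.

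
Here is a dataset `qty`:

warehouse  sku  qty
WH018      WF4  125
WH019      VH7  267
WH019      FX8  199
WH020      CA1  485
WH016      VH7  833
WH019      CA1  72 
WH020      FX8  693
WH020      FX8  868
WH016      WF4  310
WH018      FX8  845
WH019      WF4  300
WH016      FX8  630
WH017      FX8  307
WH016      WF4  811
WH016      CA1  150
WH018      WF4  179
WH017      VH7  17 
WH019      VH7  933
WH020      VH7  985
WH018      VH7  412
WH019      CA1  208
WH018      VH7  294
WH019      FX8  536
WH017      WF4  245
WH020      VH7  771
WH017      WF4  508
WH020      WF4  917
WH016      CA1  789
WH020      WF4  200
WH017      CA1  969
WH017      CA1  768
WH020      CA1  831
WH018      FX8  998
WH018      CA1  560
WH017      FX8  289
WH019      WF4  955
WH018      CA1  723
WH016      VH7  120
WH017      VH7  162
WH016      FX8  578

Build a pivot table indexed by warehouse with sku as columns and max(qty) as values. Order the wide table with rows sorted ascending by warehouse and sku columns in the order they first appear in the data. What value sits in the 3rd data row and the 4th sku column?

With rows sorted ascending by warehouse, row 3 is warehouse=WH018. sku columns in first-appearance order: WF4, VH7, FX8, CA1; column 4 is CA1.
Long rows with warehouse=WH018, sku=CA1: max(560, 723) = 723.

723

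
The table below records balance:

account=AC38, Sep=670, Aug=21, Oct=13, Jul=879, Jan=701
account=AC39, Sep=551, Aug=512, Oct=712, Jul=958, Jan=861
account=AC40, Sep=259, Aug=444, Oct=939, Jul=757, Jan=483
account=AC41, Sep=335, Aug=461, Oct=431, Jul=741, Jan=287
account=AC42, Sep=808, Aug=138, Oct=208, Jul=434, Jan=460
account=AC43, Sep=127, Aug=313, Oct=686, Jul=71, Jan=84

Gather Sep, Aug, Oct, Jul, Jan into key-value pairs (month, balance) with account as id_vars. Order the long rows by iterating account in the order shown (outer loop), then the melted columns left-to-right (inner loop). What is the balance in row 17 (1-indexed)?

30 rows total (6 × 5). Row 17: index ⌊(17-1)/5⌋ = 3 into account → AC41; (17-1) mod 5 = 1 into the melted columns → Aug.
So row 17 is (AC41, Aug, 461); balance = 461.

461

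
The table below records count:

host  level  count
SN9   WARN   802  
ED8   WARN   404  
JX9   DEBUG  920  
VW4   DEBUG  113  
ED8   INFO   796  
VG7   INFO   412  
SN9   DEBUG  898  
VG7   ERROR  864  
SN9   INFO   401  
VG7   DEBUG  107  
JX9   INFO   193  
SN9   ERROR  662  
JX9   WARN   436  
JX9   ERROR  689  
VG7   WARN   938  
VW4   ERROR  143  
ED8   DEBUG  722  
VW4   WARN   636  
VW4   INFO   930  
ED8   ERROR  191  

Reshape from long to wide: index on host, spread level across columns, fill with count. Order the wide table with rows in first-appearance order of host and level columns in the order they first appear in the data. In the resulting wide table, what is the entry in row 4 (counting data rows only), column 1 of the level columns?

With rows in first-appearance order of host, row 4 is host=VW4. level columns in first-appearance order: WARN, DEBUG, INFO, ERROR; column 1 is WARN.
Long rows with host=VW4, level=WARN: count = 636.

636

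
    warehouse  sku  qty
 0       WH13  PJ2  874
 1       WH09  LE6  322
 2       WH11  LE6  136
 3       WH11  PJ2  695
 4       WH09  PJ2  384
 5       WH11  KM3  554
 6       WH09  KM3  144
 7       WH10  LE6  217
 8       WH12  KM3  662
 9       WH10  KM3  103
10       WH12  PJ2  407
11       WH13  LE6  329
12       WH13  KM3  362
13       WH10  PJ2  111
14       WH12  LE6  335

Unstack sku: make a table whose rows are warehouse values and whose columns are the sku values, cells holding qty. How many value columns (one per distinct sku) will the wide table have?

3

3 distinct sku values: KM3, PJ2, LE6.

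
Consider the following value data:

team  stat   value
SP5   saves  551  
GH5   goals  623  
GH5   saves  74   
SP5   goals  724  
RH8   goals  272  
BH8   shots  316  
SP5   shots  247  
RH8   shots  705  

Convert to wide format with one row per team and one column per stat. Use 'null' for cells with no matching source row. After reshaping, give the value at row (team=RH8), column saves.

null

No long-format row has team=RH8 and stat=saves, so the cell is null.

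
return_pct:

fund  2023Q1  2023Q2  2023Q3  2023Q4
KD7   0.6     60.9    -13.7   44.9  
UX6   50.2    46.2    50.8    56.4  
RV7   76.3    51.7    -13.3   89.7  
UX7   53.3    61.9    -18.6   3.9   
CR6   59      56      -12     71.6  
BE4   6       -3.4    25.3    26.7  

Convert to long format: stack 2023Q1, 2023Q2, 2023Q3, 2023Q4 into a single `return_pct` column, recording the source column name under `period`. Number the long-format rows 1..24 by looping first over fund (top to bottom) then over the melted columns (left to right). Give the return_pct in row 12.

24 rows total (6 × 4). Row 12: index ⌊(12-1)/4⌋ = 2 into fund → RV7; (12-1) mod 4 = 3 into the melted columns → 2023Q4.
So row 12 is (RV7, 2023Q4, 89.7); return_pct = 89.7.

89.7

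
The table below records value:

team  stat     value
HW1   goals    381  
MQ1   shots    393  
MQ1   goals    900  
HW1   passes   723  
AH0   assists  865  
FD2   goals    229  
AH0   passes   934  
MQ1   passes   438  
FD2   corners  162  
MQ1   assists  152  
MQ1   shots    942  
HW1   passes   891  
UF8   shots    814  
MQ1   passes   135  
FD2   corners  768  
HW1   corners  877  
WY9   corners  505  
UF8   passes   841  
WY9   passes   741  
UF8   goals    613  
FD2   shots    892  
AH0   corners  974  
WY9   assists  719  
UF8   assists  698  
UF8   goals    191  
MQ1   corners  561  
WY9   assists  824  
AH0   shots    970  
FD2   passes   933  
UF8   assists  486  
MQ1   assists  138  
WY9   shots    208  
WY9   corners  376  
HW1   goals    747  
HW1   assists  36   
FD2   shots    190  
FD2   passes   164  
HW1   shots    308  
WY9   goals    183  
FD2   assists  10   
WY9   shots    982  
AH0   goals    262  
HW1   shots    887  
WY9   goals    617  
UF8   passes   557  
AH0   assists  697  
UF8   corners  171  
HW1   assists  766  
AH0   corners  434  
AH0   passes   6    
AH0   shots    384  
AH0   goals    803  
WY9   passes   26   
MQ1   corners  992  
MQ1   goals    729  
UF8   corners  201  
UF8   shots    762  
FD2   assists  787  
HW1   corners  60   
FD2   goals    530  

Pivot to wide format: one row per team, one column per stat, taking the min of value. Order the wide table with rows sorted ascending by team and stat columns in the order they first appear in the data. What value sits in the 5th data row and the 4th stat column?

486

With rows sorted ascending by team, row 5 is team=UF8. stat columns in first-appearance order: goals, shots, passes, assists, corners; column 4 is assists.
Long rows with team=UF8, stat=assists: min(698, 486) = 486.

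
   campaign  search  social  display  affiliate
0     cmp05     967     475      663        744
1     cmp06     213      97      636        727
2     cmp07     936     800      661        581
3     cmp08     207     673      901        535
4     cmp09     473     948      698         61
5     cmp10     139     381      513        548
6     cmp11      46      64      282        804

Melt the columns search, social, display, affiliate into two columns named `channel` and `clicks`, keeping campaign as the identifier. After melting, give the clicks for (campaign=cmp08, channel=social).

673

Unpivoting turns each (campaign, wide-column) pair into one long row.
The wide cell at row cmp08, column social holds 673, so the long row (cmp08, social) has clicks=673.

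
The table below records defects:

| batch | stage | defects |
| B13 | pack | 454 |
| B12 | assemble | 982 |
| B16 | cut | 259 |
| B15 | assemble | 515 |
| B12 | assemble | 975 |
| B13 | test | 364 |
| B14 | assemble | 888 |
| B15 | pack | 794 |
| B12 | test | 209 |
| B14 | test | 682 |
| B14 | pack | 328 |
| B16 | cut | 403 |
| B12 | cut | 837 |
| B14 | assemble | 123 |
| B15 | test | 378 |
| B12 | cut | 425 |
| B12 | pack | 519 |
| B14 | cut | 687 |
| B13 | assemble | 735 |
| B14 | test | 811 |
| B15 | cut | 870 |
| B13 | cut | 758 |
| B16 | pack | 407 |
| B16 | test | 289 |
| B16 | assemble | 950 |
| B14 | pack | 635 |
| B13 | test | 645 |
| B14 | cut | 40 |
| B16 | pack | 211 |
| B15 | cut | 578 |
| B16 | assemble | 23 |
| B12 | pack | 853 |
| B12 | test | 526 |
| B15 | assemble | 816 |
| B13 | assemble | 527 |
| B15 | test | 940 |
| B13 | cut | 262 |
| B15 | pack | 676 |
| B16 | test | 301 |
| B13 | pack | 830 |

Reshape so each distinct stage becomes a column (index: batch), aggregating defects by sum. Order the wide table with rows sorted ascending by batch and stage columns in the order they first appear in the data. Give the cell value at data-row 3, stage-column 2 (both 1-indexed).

1011

With rows sorted ascending by batch, row 3 is batch=B14. stage columns in first-appearance order: pack, assemble, cut, test; column 2 is assemble.
Long rows with batch=B14, stage=assemble: 888 + 123 = 1011.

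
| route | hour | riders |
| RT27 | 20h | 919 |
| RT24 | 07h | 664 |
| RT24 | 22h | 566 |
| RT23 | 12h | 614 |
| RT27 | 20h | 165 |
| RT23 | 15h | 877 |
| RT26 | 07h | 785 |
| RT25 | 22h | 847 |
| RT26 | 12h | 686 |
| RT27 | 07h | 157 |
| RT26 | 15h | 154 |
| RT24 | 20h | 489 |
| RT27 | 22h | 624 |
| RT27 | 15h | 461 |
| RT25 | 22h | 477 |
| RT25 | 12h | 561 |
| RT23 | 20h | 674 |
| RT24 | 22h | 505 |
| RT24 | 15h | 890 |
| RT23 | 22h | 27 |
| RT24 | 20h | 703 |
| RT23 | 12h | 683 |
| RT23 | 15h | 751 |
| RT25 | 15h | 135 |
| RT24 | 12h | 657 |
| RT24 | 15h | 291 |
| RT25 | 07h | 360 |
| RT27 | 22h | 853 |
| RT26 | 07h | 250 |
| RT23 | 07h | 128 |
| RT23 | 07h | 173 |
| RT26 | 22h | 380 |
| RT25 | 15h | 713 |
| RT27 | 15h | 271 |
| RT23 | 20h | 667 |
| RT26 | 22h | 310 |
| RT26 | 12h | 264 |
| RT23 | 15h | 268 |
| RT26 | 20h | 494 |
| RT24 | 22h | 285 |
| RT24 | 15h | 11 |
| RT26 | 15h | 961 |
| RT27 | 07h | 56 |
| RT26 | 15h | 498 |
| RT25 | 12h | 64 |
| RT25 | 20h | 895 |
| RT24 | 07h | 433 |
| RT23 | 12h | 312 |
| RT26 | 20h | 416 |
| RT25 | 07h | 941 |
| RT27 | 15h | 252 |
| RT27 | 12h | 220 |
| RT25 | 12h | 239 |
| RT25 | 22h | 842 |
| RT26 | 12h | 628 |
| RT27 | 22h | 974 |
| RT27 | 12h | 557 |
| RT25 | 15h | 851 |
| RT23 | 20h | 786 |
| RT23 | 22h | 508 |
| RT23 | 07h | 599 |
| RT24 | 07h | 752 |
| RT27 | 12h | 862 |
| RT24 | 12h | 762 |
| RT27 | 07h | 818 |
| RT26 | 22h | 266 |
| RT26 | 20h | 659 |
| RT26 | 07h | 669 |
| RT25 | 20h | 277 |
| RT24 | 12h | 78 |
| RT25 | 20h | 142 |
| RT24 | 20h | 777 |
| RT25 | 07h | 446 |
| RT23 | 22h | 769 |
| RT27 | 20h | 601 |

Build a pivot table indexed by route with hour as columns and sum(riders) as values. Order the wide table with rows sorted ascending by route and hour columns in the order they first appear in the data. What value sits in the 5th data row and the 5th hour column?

984

With rows sorted ascending by route, row 5 is route=RT27. hour columns in first-appearance order: 20h, 07h, 22h, 12h, 15h; column 5 is 15h.
Long rows with route=RT27, hour=15h: 461 + 271 + 252 = 984.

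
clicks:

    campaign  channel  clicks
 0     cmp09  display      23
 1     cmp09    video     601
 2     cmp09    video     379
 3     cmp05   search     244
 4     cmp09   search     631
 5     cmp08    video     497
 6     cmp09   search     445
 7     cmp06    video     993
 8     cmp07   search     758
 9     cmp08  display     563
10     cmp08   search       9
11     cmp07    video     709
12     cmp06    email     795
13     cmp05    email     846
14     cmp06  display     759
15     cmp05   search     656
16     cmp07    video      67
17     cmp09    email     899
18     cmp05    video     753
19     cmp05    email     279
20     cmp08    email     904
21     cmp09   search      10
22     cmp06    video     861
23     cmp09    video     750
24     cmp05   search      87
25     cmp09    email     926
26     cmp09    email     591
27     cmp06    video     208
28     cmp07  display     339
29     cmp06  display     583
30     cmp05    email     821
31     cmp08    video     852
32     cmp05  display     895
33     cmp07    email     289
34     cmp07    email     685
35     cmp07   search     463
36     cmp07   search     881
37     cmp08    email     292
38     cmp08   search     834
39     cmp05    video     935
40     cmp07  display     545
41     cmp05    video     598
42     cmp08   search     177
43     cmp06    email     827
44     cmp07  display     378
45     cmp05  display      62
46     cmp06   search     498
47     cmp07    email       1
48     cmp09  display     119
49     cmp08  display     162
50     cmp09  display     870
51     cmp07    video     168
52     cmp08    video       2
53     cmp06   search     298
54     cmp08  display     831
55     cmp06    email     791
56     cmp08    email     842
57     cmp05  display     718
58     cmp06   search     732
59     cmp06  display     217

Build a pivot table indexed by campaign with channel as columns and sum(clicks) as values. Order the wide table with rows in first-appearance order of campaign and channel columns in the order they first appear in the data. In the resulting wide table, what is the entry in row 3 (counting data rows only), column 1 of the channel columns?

With rows in first-appearance order of campaign, row 3 is campaign=cmp08. channel columns in first-appearance order: display, video, search, email; column 1 is display.
Long rows with campaign=cmp08, channel=display: 563 + 162 + 831 = 1556.

1556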